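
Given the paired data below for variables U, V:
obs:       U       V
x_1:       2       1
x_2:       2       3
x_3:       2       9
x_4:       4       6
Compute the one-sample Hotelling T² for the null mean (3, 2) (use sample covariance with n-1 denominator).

Step 1 — sample mean vector:
  mean(U) = (2 + 2 + 2 + 4) / 4 = 10/4 = 2.5
  mean(V) = (1 + 3 + 9 + 6) / 4 = 19/4 = 4.75
  x̄ = (2.5, 4.75),  deviation x̄ - mu_0 = (2.5, 4.75) - (3, 2) = (-0.5, 2.75).

Step 2 — sample covariance matrix, S[i,j] = (1/(n-1)) · Σ_k (x_{k,i} - mean_i) · (x_{k,j} - mean_j), divisor n-1 = 3:
  S[U,U] = ((-0.5)·(-0.5) + (-0.5)·(-0.5) + (-0.5)·(-0.5) + (1.5)·(1.5)) / 3 = 3/3 = 1
  S[U,V] = ((-0.5)·(-3.75) + (-0.5)·(-1.75) + (-0.5)·(4.25) + (1.5)·(1.25)) / 3 = 2.5/3 = 0.8333
  S[V,V] = ((-3.75)·(-3.75) + (-1.75)·(-1.75) + (4.25)·(4.25) + (1.25)·(1.25)) / 3 = 36.75/3 = 12.25
  S = [[1, 0.8333],
 [0.8333, 12.25]].

Step 3 — invert S. det(S) = 1·12.25 - (0.8333)² = 11.5556.
  S^{-1} = (1/det) · [[d, -b], [-b, a]] = [[1.0601, -0.0721],
 [-0.0721, 0.0865]].

Step 4 — quadratic form (x̄ - mu_0)^T · S^{-1} · (x̄ - mu_0):
  S^{-1} · (x̄ - mu_0) = (-0.7284, 0.274),
  (x̄ - mu_0)^T · [...] = (-0.5)·(-0.7284) + (2.75)·(0.274) = 1.1178.

Step 5 — scale by n: T² = 4 · 1.1178 = 4.4712.

T² ≈ 4.4712


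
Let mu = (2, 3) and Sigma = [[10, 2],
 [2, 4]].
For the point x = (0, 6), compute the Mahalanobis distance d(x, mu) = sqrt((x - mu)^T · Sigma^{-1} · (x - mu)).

Step 1 — centre the observation: (x - mu) = (-2, 3).

Step 2 — invert Sigma. det(Sigma) = 10·4 - (2)² = 36.
  Sigma^{-1} = (1/det) · [[d, -b], [-b, a]] = [[0.1111, -0.0556],
 [-0.0556, 0.2778]].

Step 3 — form the quadratic (x - mu)^T · Sigma^{-1} · (x - mu):
  Sigma^{-1} · (x - mu) = (-0.3889, 0.9444).
  (x - mu)^T · [Sigma^{-1} · (x - mu)] = (-2)·(-0.3889) + (3)·(0.9444) = 3.6111.

Step 4 — take square root: d = √(3.6111) ≈ 1.9003.

d(x, mu) = √(3.6111) ≈ 1.9003


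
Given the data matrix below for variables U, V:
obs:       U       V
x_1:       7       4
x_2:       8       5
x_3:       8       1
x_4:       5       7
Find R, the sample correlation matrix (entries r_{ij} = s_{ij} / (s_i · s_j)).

Step 1 — column means:
  mean(U) = (7 + 8 + 8 + 5) / 4 = 28/4 = 7
  mean(V) = (4 + 5 + 1 + 7) / 4 = 17/4 = 4.25

Step 2 — sample variances and covariances s[i,j] = (1/(n-1)) · Σ_k (x_{k,i} - mean_i) · (x_{k,j} - mean_j), with n-1 = 3:
  s[U,U] = ((0)·(0) + (1)·(1) + (1)·(1) + (-2)·(-2)) / 3 = 6/3 = 2
  s[U,V] = ((0)·(-0.25) + (1)·(0.75) + (1)·(-3.25) + (-2)·(2.75)) / 3 = -8/3 = -2.6667
  s[V,V] = ((-0.25)·(-0.25) + (0.75)·(0.75) + (-3.25)·(-3.25) + (2.75)·(2.75)) / 3 = 18.75/3 = 6.25
  Sample standard deviations s_i = √(s[i,i]):
  s(U) = √(2) = 1.4142
  s(V) = √(6.25) = 2.5

Step 3 — r_{ij} = s_{ij} / (s_i · s_j):
  r[U,U] = 1 (diagonal).
  r[U,V] = -2.6667 / (1.4142 · 2.5) = -2.6667 / 3.5355 = -0.7542
  r[V,V] = 1 (diagonal).

R is symmetric with unit diagonal. Assembling:

R = [[1, -0.7542],
 [-0.7542, 1]]


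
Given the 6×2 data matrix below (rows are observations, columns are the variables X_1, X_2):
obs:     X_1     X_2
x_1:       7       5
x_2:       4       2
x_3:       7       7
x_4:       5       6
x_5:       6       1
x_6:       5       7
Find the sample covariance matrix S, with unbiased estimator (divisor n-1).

Step 1 — column means:
  mean(X_1) = (7 + 4 + 7 + 5 + 6 + 5) / 6 = 34/6 = 5.6667
  mean(X_2) = (5 + 2 + 7 + 6 + 1 + 7) / 6 = 28/6 = 4.6667

Step 2 — sample covariance S[i,j] = (1/(n-1)) · Σ_k (x_{k,i} - mean_i) · (x_{k,j} - mean_j), with n-1 = 5.
  S[X_1,X_1] = ((1.3333)·(1.3333) + (-1.6667)·(-1.6667) + (1.3333)·(1.3333) + (-0.6667)·(-0.6667) + (0.3333)·(0.3333) + (-0.6667)·(-0.6667)) / 5 = 7.3333/5 = 1.4667
  S[X_1,X_2] = ((1.3333)·(0.3333) + (-1.6667)·(-2.6667) + (1.3333)·(2.3333) + (-0.6667)·(1.3333) + (0.3333)·(-3.6667) + (-0.6667)·(2.3333)) / 5 = 4.3333/5 = 0.8667
  S[X_2,X_2] = ((0.3333)·(0.3333) + (-2.6667)·(-2.6667) + (2.3333)·(2.3333) + (1.3333)·(1.3333) + (-3.6667)·(-3.6667) + (2.3333)·(2.3333)) / 5 = 33.3333/5 = 6.6667

S is symmetric (S[j,i] = S[i,j]). Assembling:

S = [[1.4667, 0.8667],
 [0.8667, 6.6667]]


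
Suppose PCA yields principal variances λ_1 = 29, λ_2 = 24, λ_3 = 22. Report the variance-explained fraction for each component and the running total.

Step 1 — total variance = trace(Sigma) = Σ λ_i = 29 + 24 + 22 = 75.

Step 2 — fraction explained by component i = λ_i / Σ λ:
  PC1: 29/75 = 0.3867
  PC2: 24/75 = 0.32
  PC3: 22/75 = 0.2933

Step 3 — cumulative fraction after k components = (λ_1 + ... + λ_k) / Σ λ:
  k = 1: 29/75 = 0.3867
  k = 2: (29 + 24)/75 = 53/75 = 0.7067
  k = 3: (29 + 24 + 22)/75 = 75/75 = 1

Summary (fraction, with percent):

explained: PC1 0.3867 (38.67%), PC2 0.32 (32%), PC3 0.2933 (29.33%);  cumulative: 0.3867, 0.7067, 1


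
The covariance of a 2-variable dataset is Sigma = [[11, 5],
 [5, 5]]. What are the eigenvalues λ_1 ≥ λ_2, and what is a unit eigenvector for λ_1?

Step 1 — characteristic polynomial of 2×2 Sigma:
  det(Sigma - λI) = λ² - trace · λ + det = 0.
  trace = 11 + 5 = 16, det = 11·5 - (5)² = 30.
Step 2 — discriminant:
  Δ = trace² - 4·det = 256 - 120 = 136.
Step 3 — eigenvalues:
  λ = (trace ± √Δ)/2 = (16 ± 11.6619)/2,
  λ_1 = 13.831,  λ_2 = 2.169.

Step 4 — unit eigenvector for λ_1: solve (Sigma - λ_1 I)v = 0. First row:
  (11 - 13.831)·v_x + (5)·v_y = 0, i.e. (-2.831)·v_x + (5)·v_y = 0,
  so v ∝ (b, λ_1 - a) = (5, 2.831) = u.
  ||u|| = √((5)² + (2.831)²) = √(33.0143) ≈ 5.7458,
  v_1 = u/||u|| ≈ (0.8702, 0.4927) (||v_1|| = 1).

λ_1 = 13.831,  λ_2 = 2.169;  v_1 ≈ (0.8702, 0.4927)


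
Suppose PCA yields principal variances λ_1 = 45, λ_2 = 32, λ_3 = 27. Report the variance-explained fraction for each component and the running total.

Step 1 — total variance = trace(Sigma) = Σ λ_i = 45 + 32 + 27 = 104.

Step 2 — fraction explained by component i = λ_i / Σ λ:
  PC1: 45/104 = 0.4327
  PC2: 32/104 = 0.3077
  PC3: 27/104 = 0.2596

Step 3 — cumulative fraction after k components = (λ_1 + ... + λ_k) / Σ λ:
  k = 1: 45/104 = 0.4327
  k = 2: (45 + 32)/104 = 77/104 = 0.7404
  k = 3: (45 + 32 + 27)/104 = 104/104 = 1

Summary (fraction, with percent):

explained: PC1 0.4327 (43.27%), PC2 0.3077 (30.77%), PC3 0.2596 (25.96%);  cumulative: 0.4327, 0.7404, 1


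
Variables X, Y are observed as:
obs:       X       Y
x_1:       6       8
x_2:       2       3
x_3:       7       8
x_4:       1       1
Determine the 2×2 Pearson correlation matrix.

Step 1 — column means:
  mean(X) = (6 + 2 + 7 + 1) / 4 = 16/4 = 4
  mean(Y) = (8 + 3 + 8 + 1) / 4 = 20/4 = 5

Step 2 — sample variances and covariances s[i,j] = (1/(n-1)) · Σ_k (x_{k,i} - mean_i) · (x_{k,j} - mean_j), with n-1 = 3:
  s[X,X] = ((2)·(2) + (-2)·(-2) + (3)·(3) + (-3)·(-3)) / 3 = 26/3 = 8.6667
  s[X,Y] = ((2)·(3) + (-2)·(-2) + (3)·(3) + (-3)·(-4)) / 3 = 31/3 = 10.3333
  s[Y,Y] = ((3)·(3) + (-2)·(-2) + (3)·(3) + (-4)·(-4)) / 3 = 38/3 = 12.6667
  Sample standard deviations s_i = √(s[i,i]):
  s(X) = √(8.6667) = 2.9439
  s(Y) = √(12.6667) = 3.559

Step 3 — r_{ij} = s_{ij} / (s_i · s_j):
  r[X,X] = 1 (diagonal).
  r[X,Y] = 10.3333 / (2.9439 · 3.559) = 10.3333 / 10.4775 = 0.9862
  r[Y,Y] = 1 (diagonal).

R is symmetric with unit diagonal. Assembling:

R = [[1, 0.9862],
 [0.9862, 1]]


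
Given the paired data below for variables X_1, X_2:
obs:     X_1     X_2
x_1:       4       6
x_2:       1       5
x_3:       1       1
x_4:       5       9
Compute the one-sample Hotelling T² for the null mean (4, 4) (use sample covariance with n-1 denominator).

Step 1 — sample mean vector:
  mean(X_1) = (4 + 1 + 1 + 5) / 4 = 11/4 = 2.75
  mean(X_2) = (6 + 5 + 1 + 9) / 4 = 21/4 = 5.25
  x̄ = (2.75, 5.25),  deviation x̄ - mu_0 = (2.75, 5.25) - (4, 4) = (-1.25, 1.25).

Step 2 — sample covariance matrix, S[i,j] = (1/(n-1)) · Σ_k (x_{k,i} - mean_i) · (x_{k,j} - mean_j), divisor n-1 = 3:
  S[X_1,X_1] = ((1.25)·(1.25) + (-1.75)·(-1.75) + (-1.75)·(-1.75) + (2.25)·(2.25)) / 3 = 12.75/3 = 4.25
  S[X_1,X_2] = ((1.25)·(0.75) + (-1.75)·(-0.25) + (-1.75)·(-4.25) + (2.25)·(3.75)) / 3 = 17.25/3 = 5.75
  S[X_2,X_2] = ((0.75)·(0.75) + (-0.25)·(-0.25) + (-4.25)·(-4.25) + (3.75)·(3.75)) / 3 = 32.75/3 = 10.9167
  S = [[4.25, 5.75],
 [5.75, 10.9167]].

Step 3 — invert S. det(S) = 4.25·10.9167 - (5.75)² = 13.3333.
  S^{-1} = (1/det) · [[d, -b], [-b, a]] = [[0.8188, -0.4313],
 [-0.4313, 0.3188]].

Step 4 — quadratic form (x̄ - mu_0)^T · S^{-1} · (x̄ - mu_0):
  S^{-1} · (x̄ - mu_0) = (-1.5625, 0.9375),
  (x̄ - mu_0)^T · [...] = (-1.25)·(-1.5625) + (1.25)·(0.9375) = 3.125.

Step 5 — scale by n: T² = 4 · 3.125 = 12.5.

T² ≈ 12.5


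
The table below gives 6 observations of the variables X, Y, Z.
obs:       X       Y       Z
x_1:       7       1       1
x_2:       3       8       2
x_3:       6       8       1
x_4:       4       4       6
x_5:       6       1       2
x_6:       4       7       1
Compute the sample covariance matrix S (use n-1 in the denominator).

Step 1 — column means:
  mean(X) = (7 + 3 + 6 + 4 + 6 + 4) / 6 = 30/6 = 5
  mean(Y) = (1 + 8 + 8 + 4 + 1 + 7) / 6 = 29/6 = 4.8333
  mean(Z) = (1 + 2 + 1 + 6 + 2 + 1) / 6 = 13/6 = 2.1667

Step 2 — sample covariance S[i,j] = (1/(n-1)) · Σ_k (x_{k,i} - mean_i) · (x_{k,j} - mean_j), with n-1 = 5.
  S[X,X] = ((2)·(2) + (-2)·(-2) + (1)·(1) + (-1)·(-1) + (1)·(1) + (-1)·(-1)) / 5 = 12/5 = 2.4
  S[X,Y] = ((2)·(-3.8333) + (-2)·(3.1667) + (1)·(3.1667) + (-1)·(-0.8333) + (1)·(-3.8333) + (-1)·(2.1667)) / 5 = -16/5 = -3.2
  S[X,Z] = ((2)·(-1.1667) + (-2)·(-0.1667) + (1)·(-1.1667) + (-1)·(3.8333) + (1)·(-0.1667) + (-1)·(-1.1667)) / 5 = -6/5 = -1.2
  S[Y,Y] = ((-3.8333)·(-3.8333) + (3.1667)·(3.1667) + (3.1667)·(3.1667) + (-0.8333)·(-0.8333) + (-3.8333)·(-3.8333) + (2.1667)·(2.1667)) / 5 = 54.8333/5 = 10.9667
  S[Y,Z] = ((-3.8333)·(-1.1667) + (3.1667)·(-0.1667) + (3.1667)·(-1.1667) + (-0.8333)·(3.8333) + (-3.8333)·(-0.1667) + (2.1667)·(-1.1667)) / 5 = -4.8333/5 = -0.9667
  S[Z,Z] = ((-1.1667)·(-1.1667) + (-0.1667)·(-0.1667) + (-1.1667)·(-1.1667) + (3.8333)·(3.8333) + (-0.1667)·(-0.1667) + (-1.1667)·(-1.1667)) / 5 = 18.8333/5 = 3.7667

S is symmetric (S[j,i] = S[i,j]). Assembling:

S = [[2.4, -3.2, -1.2],
 [-3.2, 10.9667, -0.9667],
 [-1.2, -0.9667, 3.7667]]


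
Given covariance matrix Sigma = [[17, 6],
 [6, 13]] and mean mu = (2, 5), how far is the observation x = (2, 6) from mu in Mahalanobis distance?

Step 1 — centre the observation: (x - mu) = (0, 1).

Step 2 — invert Sigma. det(Sigma) = 17·13 - (6)² = 185.
  Sigma^{-1} = (1/det) · [[d, -b], [-b, a]] = [[0.0703, -0.0324],
 [-0.0324, 0.0919]].

Step 3 — form the quadratic (x - mu)^T · Sigma^{-1} · (x - mu):
  Sigma^{-1} · (x - mu) = (-0.0324, 0.0919).
  (x - mu)^T · [Sigma^{-1} · (x - mu)] = (0)·(-0.0324) + (1)·(0.0919) = 0.0919.

Step 4 — take square root: d = √(0.0919) ≈ 0.3031.

d(x, mu) = √(0.0919) ≈ 0.3031


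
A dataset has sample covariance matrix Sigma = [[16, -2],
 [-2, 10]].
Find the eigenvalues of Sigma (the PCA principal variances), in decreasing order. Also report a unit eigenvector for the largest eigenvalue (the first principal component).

Step 1 — characteristic polynomial of 2×2 Sigma:
  det(Sigma - λI) = λ² - trace · λ + det = 0.
  trace = 16 + 10 = 26, det = 16·10 - (-2)² = 156.
Step 2 — discriminant:
  Δ = trace² - 4·det = 676 - 624 = 52.
Step 3 — eigenvalues:
  λ = (trace ± √Δ)/2 = (26 ± 7.2111)/2,
  λ_1 = 16.6056,  λ_2 = 9.3944.

Step 4 — unit eigenvector for λ_1: solve (Sigma - λ_1 I)v = 0. First row:
  (16 - 16.6056)·v_x + (-2)·v_y = 0, i.e. (-0.6056)·v_x + (-2)·v_y = 0,
  so v ∝ (b, λ_1 - a) = (-2, 0.6056); multiply by -1 so the first entry is positive: u = (2, -0.6056).
  ||u|| = √((2)² + (-0.6056)²) = √(4.3667) ≈ 2.0897,
  v_1 = u/||u|| ≈ (0.9571, -0.2898) (||v_1|| = 1).

λ_1 = 16.6056,  λ_2 = 9.3944;  v_1 ≈ (0.9571, -0.2898)


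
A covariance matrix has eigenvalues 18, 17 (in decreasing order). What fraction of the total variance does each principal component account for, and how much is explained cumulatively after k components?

Step 1 — total variance = trace(Sigma) = Σ λ_i = 18 + 17 = 35.

Step 2 — fraction explained by component i = λ_i / Σ λ:
  PC1: 18/35 = 0.5143
  PC2: 17/35 = 0.4857

Step 3 — cumulative fraction after k components = (λ_1 + ... + λ_k) / Σ λ:
  k = 1: 18/35 = 0.5143
  k = 2: (18 + 17)/35 = 35/35 = 1

Summary (fraction, with percent):

explained: PC1 0.5143 (51.43%), PC2 0.4857 (48.57%);  cumulative: 0.5143, 1


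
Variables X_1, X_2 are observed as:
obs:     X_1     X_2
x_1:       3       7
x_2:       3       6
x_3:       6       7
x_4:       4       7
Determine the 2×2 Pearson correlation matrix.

Step 1 — column means:
  mean(X_1) = (3 + 3 + 6 + 4) / 4 = 16/4 = 4
  mean(X_2) = (7 + 6 + 7 + 7) / 4 = 27/4 = 6.75

Step 2 — sample variances and covariances s[i,j] = (1/(n-1)) · Σ_k (x_{k,i} - mean_i) · (x_{k,j} - mean_j), with n-1 = 3:
  s[X_1,X_1] = ((-1)·(-1) + (-1)·(-1) + (2)·(2) + (0)·(0)) / 3 = 6/3 = 2
  s[X_1,X_2] = ((-1)·(0.25) + (-1)·(-0.75) + (2)·(0.25) + (0)·(0.25)) / 3 = 1/3 = 0.3333
  s[X_2,X_2] = ((0.25)·(0.25) + (-0.75)·(-0.75) + (0.25)·(0.25) + (0.25)·(0.25)) / 3 = 0.75/3 = 0.25
  Sample standard deviations s_i = √(s[i,i]):
  s(X_1) = √(2) = 1.4142
  s(X_2) = √(0.25) = 0.5

Step 3 — r_{ij} = s_{ij} / (s_i · s_j):
  r[X_1,X_1] = 1 (diagonal).
  r[X_1,X_2] = 0.3333 / (1.4142 · 0.5) = 0.3333 / 0.7071 = 0.4714
  r[X_2,X_2] = 1 (diagonal).

R is symmetric with unit diagonal. Assembling:

R = [[1, 0.4714],
 [0.4714, 1]]


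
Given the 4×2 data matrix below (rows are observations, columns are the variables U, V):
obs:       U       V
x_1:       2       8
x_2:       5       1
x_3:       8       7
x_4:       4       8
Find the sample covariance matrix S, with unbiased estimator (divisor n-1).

Step 1 — column means:
  mean(U) = (2 + 5 + 8 + 4) / 4 = 19/4 = 4.75
  mean(V) = (8 + 1 + 7 + 8) / 4 = 24/4 = 6

Step 2 — sample covariance S[i,j] = (1/(n-1)) · Σ_k (x_{k,i} - mean_i) · (x_{k,j} - mean_j), with n-1 = 3.
  S[U,U] = ((-2.75)·(-2.75) + (0.25)·(0.25) + (3.25)·(3.25) + (-0.75)·(-0.75)) / 3 = 18.75/3 = 6.25
  S[U,V] = ((-2.75)·(2) + (0.25)·(-5) + (3.25)·(1) + (-0.75)·(2)) / 3 = -5/3 = -1.6667
  S[V,V] = ((2)·(2) + (-5)·(-5) + (1)·(1) + (2)·(2)) / 3 = 34/3 = 11.3333

S is symmetric (S[j,i] = S[i,j]). Assembling:

S = [[6.25, -1.6667],
 [-1.6667, 11.3333]]


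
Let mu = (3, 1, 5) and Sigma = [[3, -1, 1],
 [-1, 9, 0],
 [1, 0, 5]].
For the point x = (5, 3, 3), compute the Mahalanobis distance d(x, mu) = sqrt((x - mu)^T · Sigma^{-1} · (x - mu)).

Step 1 — centre the observation: (x - mu) = (2, 2, -2).

Step 2 — invert Sigma (cofactor / det for 3×3, or solve directly):
  Sigma^{-1} = [[0.3719, 0.0413, -0.0744],
 [0.0413, 0.1157, -0.0083],
 [-0.0744, -0.0083, 0.2149]].

Step 3 — form the quadratic (x - mu)^T · Sigma^{-1} · (x - mu):
  Sigma^{-1} · (x - mu) = (0.9752, 0.3306, -0.595).
  (x - mu)^T · [Sigma^{-1} · (x - mu)] = (2)·(0.9752) + (2)·(0.3306) + (-2)·(-0.595) = 3.8017.

Step 4 — take square root: d = √(3.8017) ≈ 1.9498.

d(x, mu) = √(3.8017) ≈ 1.9498


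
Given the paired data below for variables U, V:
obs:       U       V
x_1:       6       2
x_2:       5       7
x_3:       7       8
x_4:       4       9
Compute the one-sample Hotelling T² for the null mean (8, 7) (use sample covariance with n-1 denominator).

Step 1 — sample mean vector:
  mean(U) = (6 + 5 + 7 + 4) / 4 = 22/4 = 5.5
  mean(V) = (2 + 7 + 8 + 9) / 4 = 26/4 = 6.5
  x̄ = (5.5, 6.5),  deviation x̄ - mu_0 = (5.5, 6.5) - (8, 7) = (-2.5, -0.5).

Step 2 — sample covariance matrix, S[i,j] = (1/(n-1)) · Σ_k (x_{k,i} - mean_i) · (x_{k,j} - mean_j), divisor n-1 = 3:
  S[U,U] = ((0.5)·(0.5) + (-0.5)·(-0.5) + (1.5)·(1.5) + (-1.5)·(-1.5)) / 3 = 5/3 = 1.6667
  S[U,V] = ((0.5)·(-4.5) + (-0.5)·(0.5) + (1.5)·(1.5) + (-1.5)·(2.5)) / 3 = -4/3 = -1.3333
  S[V,V] = ((-4.5)·(-4.5) + (0.5)·(0.5) + (1.5)·(1.5) + (2.5)·(2.5)) / 3 = 29/3 = 9.6667
  S = [[1.6667, -1.3333],
 [-1.3333, 9.6667]].

Step 3 — invert S. det(S) = 1.6667·9.6667 - (-1.3333)² = 14.3333.
  S^{-1} = (1/det) · [[d, -b], [-b, a]] = [[0.6744, 0.093],
 [0.093, 0.1163]].

Step 4 — quadratic form (x̄ - mu_0)^T · S^{-1} · (x̄ - mu_0):
  S^{-1} · (x̄ - mu_0) = (-1.7326, -0.2907),
  (x̄ - mu_0)^T · [...] = (-2.5)·(-1.7326) + (-0.5)·(-0.2907) = 4.4767.

Step 5 — scale by n: T² = 4 · 4.4767 = 17.907.

T² ≈ 17.907


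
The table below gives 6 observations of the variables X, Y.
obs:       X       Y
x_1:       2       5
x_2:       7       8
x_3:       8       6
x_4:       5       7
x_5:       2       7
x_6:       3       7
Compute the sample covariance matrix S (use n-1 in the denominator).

Step 1 — column means:
  mean(X) = (2 + 7 + 8 + 5 + 2 + 3) / 6 = 27/6 = 4.5
  mean(Y) = (5 + 8 + 6 + 7 + 7 + 7) / 6 = 40/6 = 6.6667

Step 2 — sample covariance S[i,j] = (1/(n-1)) · Σ_k (x_{k,i} - mean_i) · (x_{k,j} - mean_j), with n-1 = 5.
  S[X,X] = ((-2.5)·(-2.5) + (2.5)·(2.5) + (3.5)·(3.5) + (0.5)·(0.5) + (-2.5)·(-2.5) + (-1.5)·(-1.5)) / 5 = 33.5/5 = 6.7
  S[X,Y] = ((-2.5)·(-1.6667) + (2.5)·(1.3333) + (3.5)·(-0.6667) + (0.5)·(0.3333) + (-2.5)·(0.3333) + (-1.5)·(0.3333)) / 5 = 4/5 = 0.8
  S[Y,Y] = ((-1.6667)·(-1.6667) + (1.3333)·(1.3333) + (-0.6667)·(-0.6667) + (0.3333)·(0.3333) + (0.3333)·(0.3333) + (0.3333)·(0.3333)) / 5 = 5.3333/5 = 1.0667

S is symmetric (S[j,i] = S[i,j]). Assembling:

S = [[6.7, 0.8],
 [0.8, 1.0667]]


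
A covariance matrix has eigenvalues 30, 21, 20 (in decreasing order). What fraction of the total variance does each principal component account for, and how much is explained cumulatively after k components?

Step 1 — total variance = trace(Sigma) = Σ λ_i = 30 + 21 + 20 = 71.

Step 2 — fraction explained by component i = λ_i / Σ λ:
  PC1: 30/71 = 0.4225
  PC2: 21/71 = 0.2958
  PC3: 20/71 = 0.2817

Step 3 — cumulative fraction after k components = (λ_1 + ... + λ_k) / Σ λ:
  k = 1: 30/71 = 0.4225
  k = 2: (30 + 21)/71 = 51/71 = 0.7183
  k = 3: (30 + 21 + 20)/71 = 71/71 = 1

Summary (fraction, with percent):

explained: PC1 0.4225 (42.25%), PC2 0.2958 (29.58%), PC3 0.2817 (28.17%);  cumulative: 0.4225, 0.7183, 1


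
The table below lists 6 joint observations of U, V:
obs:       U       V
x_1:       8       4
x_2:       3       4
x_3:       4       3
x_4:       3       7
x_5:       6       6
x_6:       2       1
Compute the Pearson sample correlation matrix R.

Step 1 — column means:
  mean(U) = (8 + 3 + 4 + 3 + 6 + 2) / 6 = 26/6 = 4.3333
  mean(V) = (4 + 4 + 3 + 7 + 6 + 1) / 6 = 25/6 = 4.1667

Step 2 — sample variances and covariances s[i,j] = (1/(n-1)) · Σ_k (x_{k,i} - mean_i) · (x_{k,j} - mean_j), with n-1 = 5:
  s[U,U] = ((3.6667)·(3.6667) + (-1.3333)·(-1.3333) + (-0.3333)·(-0.3333) + (-1.3333)·(-1.3333) + (1.6667)·(1.6667) + (-2.3333)·(-2.3333)) / 5 = 25.3333/5 = 5.0667
  s[U,V] = ((3.6667)·(-0.1667) + (-1.3333)·(-0.1667) + (-0.3333)·(-1.1667) + (-1.3333)·(2.8333) + (1.6667)·(1.8333) + (-2.3333)·(-3.1667)) / 5 = 6.6667/5 = 1.3333
  s[V,V] = ((-0.1667)·(-0.1667) + (-0.1667)·(-0.1667) + (-1.1667)·(-1.1667) + (2.8333)·(2.8333) + (1.8333)·(1.8333) + (-3.1667)·(-3.1667)) / 5 = 22.8333/5 = 4.5667
  Sample standard deviations s_i = √(s[i,i]):
  s(U) = √(5.0667) = 2.2509
  s(V) = √(4.5667) = 2.137

Step 3 — r_{ij} = s_{ij} / (s_i · s_j):
  r[U,U] = 1 (diagonal).
  r[U,V] = 1.3333 / (2.2509 · 2.137) = 1.3333 / 4.8102 = 0.2772
  r[V,V] = 1 (diagonal).

R is symmetric with unit diagonal. Assembling:

R = [[1, 0.2772],
 [0.2772, 1]]


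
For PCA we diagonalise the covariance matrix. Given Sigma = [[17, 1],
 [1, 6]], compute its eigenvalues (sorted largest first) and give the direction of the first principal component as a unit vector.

Step 1 — characteristic polynomial of 2×2 Sigma:
  det(Sigma - λI) = λ² - trace · λ + det = 0.
  trace = 17 + 6 = 23, det = 17·6 - (1)² = 101.
Step 2 — discriminant:
  Δ = trace² - 4·det = 529 - 404 = 125.
Step 3 — eigenvalues:
  λ = (trace ± √Δ)/2 = (23 ± 11.1803)/2,
  λ_1 = 17.0902,  λ_2 = 5.9098.

Step 4 — unit eigenvector for λ_1: solve (Sigma - λ_1 I)v = 0. First row:
  (17 - 17.0902)·v_x + (1)·v_y = 0, i.e. (-0.0902)·v_x + (1)·v_y = 0,
  so v ∝ (b, λ_1 - a) = (1, 0.0902) = u.
  ||u|| = √((1)² + (0.0902)²) = √(1.0081) ≈ 1.0041,
  v_1 = u/||u|| ≈ (0.996, 0.0898) (||v_1|| = 1).

λ_1 = 17.0902,  λ_2 = 5.9098;  v_1 ≈ (0.996, 0.0898)


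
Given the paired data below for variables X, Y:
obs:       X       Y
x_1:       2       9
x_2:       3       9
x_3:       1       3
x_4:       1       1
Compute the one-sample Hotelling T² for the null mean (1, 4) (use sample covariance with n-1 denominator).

Step 1 — sample mean vector:
  mean(X) = (2 + 3 + 1 + 1) / 4 = 7/4 = 1.75
  mean(Y) = (9 + 9 + 3 + 1) / 4 = 22/4 = 5.5
  x̄ = (1.75, 5.5),  deviation x̄ - mu_0 = (1.75, 5.5) - (1, 4) = (0.75, 1.5).

Step 2 — sample covariance matrix, S[i,j] = (1/(n-1)) · Σ_k (x_{k,i} - mean_i) · (x_{k,j} - mean_j), divisor n-1 = 3:
  S[X,X] = ((0.25)·(0.25) + (1.25)·(1.25) + (-0.75)·(-0.75) + (-0.75)·(-0.75)) / 3 = 2.75/3 = 0.9167
  S[X,Y] = ((0.25)·(3.5) + (1.25)·(3.5) + (-0.75)·(-2.5) + (-0.75)·(-4.5)) / 3 = 10.5/3 = 3.5
  S[Y,Y] = ((3.5)·(3.5) + (3.5)·(3.5) + (-2.5)·(-2.5) + (-4.5)·(-4.5)) / 3 = 51/3 = 17
  S = [[0.9167, 3.5],
 [3.5, 17]].

Step 3 — invert S. det(S) = 0.9167·17 - (3.5)² = 3.3333.
  S^{-1} = (1/det) · [[d, -b], [-b, a]] = [[5.1, -1.05],
 [-1.05, 0.275]].

Step 4 — quadratic form (x̄ - mu_0)^T · S^{-1} · (x̄ - mu_0):
  S^{-1} · (x̄ - mu_0) = (2.25, -0.375),
  (x̄ - mu_0)^T · [...] = (0.75)·(2.25) + (1.5)·(-0.375) = 1.125.

Step 5 — scale by n: T² = 4 · 1.125 = 4.5.

T² ≈ 4.5


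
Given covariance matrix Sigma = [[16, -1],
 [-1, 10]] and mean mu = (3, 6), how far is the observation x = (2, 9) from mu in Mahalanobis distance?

Step 1 — centre the observation: (x - mu) = (-1, 3).

Step 2 — invert Sigma. det(Sigma) = 16·10 - (-1)² = 159.
  Sigma^{-1} = (1/det) · [[d, -b], [-b, a]] = [[0.0629, 0.0063],
 [0.0063, 0.1006]].

Step 3 — form the quadratic (x - mu)^T · Sigma^{-1} · (x - mu):
  Sigma^{-1} · (x - mu) = (-0.044, 0.2956).
  (x - mu)^T · [Sigma^{-1} · (x - mu)] = (-1)·(-0.044) + (3)·(0.2956) = 0.9308.

Step 4 — take square root: d = √(0.9308) ≈ 0.9648.

d(x, mu) = √(0.9308) ≈ 0.9648


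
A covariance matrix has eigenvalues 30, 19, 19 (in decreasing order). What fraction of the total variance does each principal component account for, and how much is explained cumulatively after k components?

Step 1 — total variance = trace(Sigma) = Σ λ_i = 30 + 19 + 19 = 68.

Step 2 — fraction explained by component i = λ_i / Σ λ:
  PC1: 30/68 = 0.4412
  PC2: 19/68 = 0.2794
  PC3: 19/68 = 0.2794

Step 3 — cumulative fraction after k components = (λ_1 + ... + λ_k) / Σ λ:
  k = 1: 30/68 = 0.4412
  k = 2: (30 + 19)/68 = 49/68 = 0.7206
  k = 3: (30 + 19 + 19)/68 = 68/68 = 1

Summary (fraction, with percent):

explained: PC1 0.4412 (44.12%), PC2 0.2794 (27.94%), PC3 0.2794 (27.94%);  cumulative: 0.4412, 0.7206, 1


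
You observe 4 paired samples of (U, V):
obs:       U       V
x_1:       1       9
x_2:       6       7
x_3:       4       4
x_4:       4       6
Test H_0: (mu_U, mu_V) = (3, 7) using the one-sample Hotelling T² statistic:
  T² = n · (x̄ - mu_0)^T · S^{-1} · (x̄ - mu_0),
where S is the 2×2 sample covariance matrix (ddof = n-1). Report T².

Step 1 — sample mean vector:
  mean(U) = (1 + 6 + 4 + 4) / 4 = 15/4 = 3.75
  mean(V) = (9 + 7 + 4 + 6) / 4 = 26/4 = 6.5
  x̄ = (3.75, 6.5),  deviation x̄ - mu_0 = (3.75, 6.5) - (3, 7) = (0.75, -0.5).

Step 2 — sample covariance matrix, S[i,j] = (1/(n-1)) · Σ_k (x_{k,i} - mean_i) · (x_{k,j} - mean_j), divisor n-1 = 3:
  S[U,U] = ((-2.75)·(-2.75) + (2.25)·(2.25) + (0.25)·(0.25) + (0.25)·(0.25)) / 3 = 12.75/3 = 4.25
  S[U,V] = ((-2.75)·(2.5) + (2.25)·(0.5) + (0.25)·(-2.5) + (0.25)·(-0.5)) / 3 = -6.5/3 = -2.1667
  S[V,V] = ((2.5)·(2.5) + (0.5)·(0.5) + (-2.5)·(-2.5) + (-0.5)·(-0.5)) / 3 = 13/3 = 4.3333
  S = [[4.25, -2.1667],
 [-2.1667, 4.3333]].

Step 3 — invert S. det(S) = 4.25·4.3333 - (-2.1667)² = 13.7222.
  S^{-1} = (1/det) · [[d, -b], [-b, a]] = [[0.3158, 0.1579],
 [0.1579, 0.3097]].

Step 4 — quadratic form (x̄ - mu_0)^T · S^{-1} · (x̄ - mu_0):
  S^{-1} · (x̄ - mu_0) = (0.1579, -0.0364),
  (x̄ - mu_0)^T · [...] = (0.75)·(0.1579) + (-0.5)·(-0.0364) = 0.1366.

Step 5 — scale by n: T² = 4 · 0.1366 = 0.5466.

T² ≈ 0.5466


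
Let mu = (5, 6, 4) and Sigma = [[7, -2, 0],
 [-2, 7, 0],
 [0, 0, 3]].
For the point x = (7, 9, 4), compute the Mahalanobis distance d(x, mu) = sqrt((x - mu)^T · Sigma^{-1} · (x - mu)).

Step 1 — centre the observation: (x - mu) = (2, 3, 0).

Step 2 — invert Sigma (cofactor / det for 3×3, or solve directly):
  Sigma^{-1} = [[0.1556, 0.0444, 0],
 [0.0444, 0.1556, 0],
 [0, 0, 0.3333]].

Step 3 — form the quadratic (x - mu)^T · Sigma^{-1} · (x - mu):
  Sigma^{-1} · (x - mu) = (0.4444, 0.5556, 0).
  (x - mu)^T · [Sigma^{-1} · (x - mu)] = (2)·(0.4444) + (3)·(0.5556) + (0)·(0) = 2.5556.

Step 4 — take square root: d = √(2.5556) ≈ 1.5986.

d(x, mu) = √(2.5556) ≈ 1.5986


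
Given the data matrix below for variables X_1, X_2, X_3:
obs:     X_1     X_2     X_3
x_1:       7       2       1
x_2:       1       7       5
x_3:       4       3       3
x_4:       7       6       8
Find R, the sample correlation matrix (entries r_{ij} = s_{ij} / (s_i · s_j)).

Step 1 — column means:
  mean(X_1) = (7 + 1 + 4 + 7) / 4 = 19/4 = 4.75
  mean(X_2) = (2 + 7 + 3 + 6) / 4 = 18/4 = 4.5
  mean(X_3) = (1 + 5 + 3 + 8) / 4 = 17/4 = 4.25

Step 2 — sample variances and covariances s[i,j] = (1/(n-1)) · Σ_k (x_{k,i} - mean_i) · (x_{k,j} - mean_j), with n-1 = 3:
  s[X_1,X_1] = ((2.25)·(2.25) + (-3.75)·(-3.75) + (-0.75)·(-0.75) + (2.25)·(2.25)) / 3 = 24.75/3 = 8.25
  s[X_1,X_2] = ((2.25)·(-2.5) + (-3.75)·(2.5) + (-0.75)·(-1.5) + (2.25)·(1.5)) / 3 = -10.5/3 = -3.5
  s[X_1,X_3] = ((2.25)·(-3.25) + (-3.75)·(0.75) + (-0.75)·(-1.25) + (2.25)·(3.75)) / 3 = -0.75/3 = -0.25
  s[X_2,X_2] = ((-2.5)·(-2.5) + (2.5)·(2.5) + (-1.5)·(-1.5) + (1.5)·(1.5)) / 3 = 17/3 = 5.6667
  s[X_2,X_3] = ((-2.5)·(-3.25) + (2.5)·(0.75) + (-1.5)·(-1.25) + (1.5)·(3.75)) / 3 = 17.5/3 = 5.8333
  s[X_3,X_3] = ((-3.25)·(-3.25) + (0.75)·(0.75) + (-1.25)·(-1.25) + (3.75)·(3.75)) / 3 = 26.75/3 = 8.9167
  Sample standard deviations s_i = √(s[i,i]):
  s(X_1) = √(8.25) = 2.8723
  s(X_2) = √(5.6667) = 2.3805
  s(X_3) = √(8.9167) = 2.9861

Step 3 — r_{ij} = s_{ij} / (s_i · s_j):
  r[X_1,X_1] = 1 (diagonal).
  r[X_1,X_2] = -3.5 / (2.8723 · 2.3805) = -3.5 / 6.8374 = -0.5119
  r[X_1,X_3] = -0.25 / (2.8723 · 2.9861) = -0.25 / 8.5769 = -0.0291
  r[X_2,X_2] = 1 (diagonal).
  r[X_2,X_3] = 5.8333 / (2.3805 · 2.9861) = 5.8333 / 7.1083 = 0.8206
  r[X_3,X_3] = 1 (diagonal).

R is symmetric with unit diagonal. Assembling:

R = [[1, -0.5119, -0.0291],
 [-0.5119, 1, 0.8206],
 [-0.0291, 0.8206, 1]]


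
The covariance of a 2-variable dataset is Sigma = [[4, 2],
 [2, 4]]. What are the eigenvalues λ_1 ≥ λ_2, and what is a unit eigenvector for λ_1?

Step 1 — characteristic polynomial of 2×2 Sigma:
  det(Sigma - λI) = λ² - trace · λ + det = 0.
  trace = 4 + 4 = 8, det = 4·4 - (2)² = 12.
Step 2 — discriminant:
  Δ = trace² - 4·det = 64 - 48 = 16.
Step 3 — eigenvalues:
  λ = (trace ± √Δ)/2 = (8 ± 4)/2,
  λ_1 = 6,  λ_2 = 2.

Step 4 — unit eigenvector for λ_1: solve (Sigma - λ_1 I)v = 0. First row:
  (4 - 6)·v_x + (2)·v_y = 0, i.e. (-2)·v_x + (2)·v_y = 0,
  so v ∝ (b, λ_1 - a) = (2, 2) = u.
  ||u|| = √((2)² + (2)²) = √(8) ≈ 2.8284,
  v_1 = u/||u|| ≈ (0.7071, 0.7071) (||v_1|| = 1).

λ_1 = 6,  λ_2 = 2;  v_1 ≈ (0.7071, 0.7071)


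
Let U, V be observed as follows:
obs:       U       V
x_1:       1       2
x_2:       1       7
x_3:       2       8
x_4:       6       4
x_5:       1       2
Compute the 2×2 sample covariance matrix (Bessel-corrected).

Step 1 — column means:
  mean(U) = (1 + 1 + 2 + 6 + 1) / 5 = 11/5 = 2.2
  mean(V) = (2 + 7 + 8 + 4 + 2) / 5 = 23/5 = 4.6

Step 2 — sample covariance S[i,j] = (1/(n-1)) · Σ_k (x_{k,i} - mean_i) · (x_{k,j} - mean_j), with n-1 = 4.
  S[U,U] = ((-1.2)·(-1.2) + (-1.2)·(-1.2) + (-0.2)·(-0.2) + (3.8)·(3.8) + (-1.2)·(-1.2)) / 4 = 18.8/4 = 4.7
  S[U,V] = ((-1.2)·(-2.6) + (-1.2)·(2.4) + (-0.2)·(3.4) + (3.8)·(-0.6) + (-1.2)·(-2.6)) / 4 = 0.4/4 = 0.1
  S[V,V] = ((-2.6)·(-2.6) + (2.4)·(2.4) + (3.4)·(3.4) + (-0.6)·(-0.6) + (-2.6)·(-2.6)) / 4 = 31.2/4 = 7.8

S is symmetric (S[j,i] = S[i,j]). Assembling:

S = [[4.7, 0.1],
 [0.1, 7.8]]


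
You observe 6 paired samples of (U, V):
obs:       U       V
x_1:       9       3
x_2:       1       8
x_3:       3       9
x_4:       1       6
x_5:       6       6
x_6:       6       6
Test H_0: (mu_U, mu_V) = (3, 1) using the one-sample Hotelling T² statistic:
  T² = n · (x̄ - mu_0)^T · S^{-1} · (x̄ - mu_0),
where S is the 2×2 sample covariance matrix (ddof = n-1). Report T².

Step 1 — sample mean vector:
  mean(U) = (9 + 1 + 3 + 1 + 6 + 6) / 6 = 26/6 = 4.3333
  mean(V) = (3 + 8 + 9 + 6 + 6 + 6) / 6 = 38/6 = 6.3333
  x̄ = (4.3333, 6.3333),  deviation x̄ - mu_0 = (4.3333, 6.3333) - (3, 1) = (1.3333, 5.3333).

Step 2 — sample covariance matrix, S[i,j] = (1/(n-1)) · Σ_k (x_{k,i} - mean_i) · (x_{k,j} - mean_j), divisor n-1 = 5:
  S[U,U] = ((4.6667)·(4.6667) + (-3.3333)·(-3.3333) + (-1.3333)·(-1.3333) + (-3.3333)·(-3.3333) + (1.6667)·(1.6667) + (1.6667)·(1.6667)) / 5 = 51.3333/5 = 10.2667
  S[U,V] = ((4.6667)·(-3.3333) + (-3.3333)·(1.6667) + (-1.3333)·(2.6667) + (-3.3333)·(-0.3333) + (1.6667)·(-0.3333) + (1.6667)·(-0.3333)) / 5 = -24.6667/5 = -4.9333
  S[V,V] = ((-3.3333)·(-3.3333) + (1.6667)·(1.6667) + (2.6667)·(2.6667) + (-0.3333)·(-0.3333) + (-0.3333)·(-0.3333) + (-0.3333)·(-0.3333)) / 5 = 21.3333/5 = 4.2667
  S = [[10.2667, -4.9333],
 [-4.9333, 4.2667]].

Step 3 — invert S. det(S) = 10.2667·4.2667 - (-4.9333)² = 19.4667.
  S^{-1} = (1/det) · [[d, -b], [-b, a]] = [[0.2192, 0.2534],
 [0.2534, 0.5274]].

Step 4 — quadratic form (x̄ - mu_0)^T · S^{-1} · (x̄ - mu_0):
  S^{-1} · (x̄ - mu_0) = (1.6438, 3.1507),
  (x̄ - mu_0)^T · [...] = (1.3333)·(1.6438) + (5.3333)·(3.1507) = 18.9954.

Step 5 — scale by n: T² = 6 · 18.9954 = 113.9726.

T² ≈ 113.9726


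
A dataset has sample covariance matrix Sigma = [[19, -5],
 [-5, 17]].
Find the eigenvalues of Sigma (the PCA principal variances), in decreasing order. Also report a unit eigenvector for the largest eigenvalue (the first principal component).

Step 1 — characteristic polynomial of 2×2 Sigma:
  det(Sigma - λI) = λ² - trace · λ + det = 0.
  trace = 19 + 17 = 36, det = 19·17 - (-5)² = 298.
Step 2 — discriminant:
  Δ = trace² - 4·det = 1296 - 1192 = 104.
Step 3 — eigenvalues:
  λ = (trace ± √Δ)/2 = (36 ± 10.198)/2,
  λ_1 = 23.099,  λ_2 = 12.901.

Step 4 — unit eigenvector for λ_1: solve (Sigma - λ_1 I)v = 0. First row:
  (19 - 23.099)·v_x + (-5)·v_y = 0, i.e. (-4.099)·v_x + (-5)·v_y = 0,
  so v ∝ (b, λ_1 - a) = (-5, 4.099); multiply by -1 so the first entry is positive: u = (5, -4.099).
  ||u|| = √((5)² + (-4.099)²) = √(41.802) ≈ 6.4654,
  v_1 = u/||u|| ≈ (0.7733, -0.634) (||v_1|| = 1).

λ_1 = 23.099,  λ_2 = 12.901;  v_1 ≈ (0.7733, -0.634)


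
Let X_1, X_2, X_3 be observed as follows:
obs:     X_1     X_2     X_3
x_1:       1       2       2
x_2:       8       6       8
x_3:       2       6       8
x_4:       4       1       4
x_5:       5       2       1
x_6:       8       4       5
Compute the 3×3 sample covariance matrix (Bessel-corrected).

Step 1 — column means:
  mean(X_1) = (1 + 8 + 2 + 4 + 5 + 8) / 6 = 28/6 = 4.6667
  mean(X_2) = (2 + 6 + 6 + 1 + 2 + 4) / 6 = 21/6 = 3.5
  mean(X_3) = (2 + 8 + 8 + 4 + 1 + 5) / 6 = 28/6 = 4.6667

Step 2 — sample covariance S[i,j] = (1/(n-1)) · Σ_k (x_{k,i} - mean_i) · (x_{k,j} - mean_j), with n-1 = 5.
  S[X_1,X_1] = ((-3.6667)·(-3.6667) + (3.3333)·(3.3333) + (-2.6667)·(-2.6667) + (-0.6667)·(-0.6667) + (0.3333)·(0.3333) + (3.3333)·(3.3333)) / 5 = 43.3333/5 = 8.6667
  S[X_1,X_2] = ((-3.6667)·(-1.5) + (3.3333)·(2.5) + (-2.6667)·(2.5) + (-0.6667)·(-2.5) + (0.3333)·(-1.5) + (3.3333)·(0.5)) / 5 = 10/5 = 2
  S[X_1,X_3] = ((-3.6667)·(-2.6667) + (3.3333)·(3.3333) + (-2.6667)·(3.3333) + (-0.6667)·(-0.6667) + (0.3333)·(-3.6667) + (3.3333)·(0.3333)) / 5 = 12.3333/5 = 2.4667
  S[X_2,X_2] = ((-1.5)·(-1.5) + (2.5)·(2.5) + (2.5)·(2.5) + (-2.5)·(-2.5) + (-1.5)·(-1.5) + (0.5)·(0.5)) / 5 = 23.5/5 = 4.7
  S[X_2,X_3] = ((-1.5)·(-2.6667) + (2.5)·(3.3333) + (2.5)·(3.3333) + (-2.5)·(-0.6667) + (-1.5)·(-3.6667) + (0.5)·(0.3333)) / 5 = 28/5 = 5.6
  S[X_3,X_3] = ((-2.6667)·(-2.6667) + (3.3333)·(3.3333) + (3.3333)·(3.3333) + (-0.6667)·(-0.6667) + (-3.6667)·(-3.6667) + (0.3333)·(0.3333)) / 5 = 43.3333/5 = 8.6667

S is symmetric (S[j,i] = S[i,j]). Assembling:

S = [[8.6667, 2, 2.4667],
 [2, 4.7, 5.6],
 [2.4667, 5.6, 8.6667]]


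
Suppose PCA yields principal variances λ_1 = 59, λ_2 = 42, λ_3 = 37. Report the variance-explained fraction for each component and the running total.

Step 1 — total variance = trace(Sigma) = Σ λ_i = 59 + 42 + 37 = 138.

Step 2 — fraction explained by component i = λ_i / Σ λ:
  PC1: 59/138 = 0.4275
  PC2: 42/138 = 0.3043
  PC3: 37/138 = 0.2681

Step 3 — cumulative fraction after k components = (λ_1 + ... + λ_k) / Σ λ:
  k = 1: 59/138 = 0.4275
  k = 2: (59 + 42)/138 = 101/138 = 0.7319
  k = 3: (59 + 42 + 37)/138 = 138/138 = 1

Summary (fraction, with percent):

explained: PC1 0.4275 (42.75%), PC2 0.3043 (30.43%), PC3 0.2681 (26.81%);  cumulative: 0.4275, 0.7319, 1


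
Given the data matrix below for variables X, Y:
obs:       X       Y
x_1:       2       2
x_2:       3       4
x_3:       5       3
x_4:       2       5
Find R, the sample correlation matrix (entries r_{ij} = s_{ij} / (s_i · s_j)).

Step 1 — column means:
  mean(X) = (2 + 3 + 5 + 2) / 4 = 12/4 = 3
  mean(Y) = (2 + 4 + 3 + 5) / 4 = 14/4 = 3.5

Step 2 — sample variances and covariances s[i,j] = (1/(n-1)) · Σ_k (x_{k,i} - mean_i) · (x_{k,j} - mean_j), with n-1 = 3:
  s[X,X] = ((-1)·(-1) + (0)·(0) + (2)·(2) + (-1)·(-1)) / 3 = 6/3 = 2
  s[X,Y] = ((-1)·(-1.5) + (0)·(0.5) + (2)·(-0.5) + (-1)·(1.5)) / 3 = -1/3 = -0.3333
  s[Y,Y] = ((-1.5)·(-1.5) + (0.5)·(0.5) + (-0.5)·(-0.5) + (1.5)·(1.5)) / 3 = 5/3 = 1.6667
  Sample standard deviations s_i = √(s[i,i]):
  s(X) = √(2) = 1.4142
  s(Y) = √(1.6667) = 1.291

Step 3 — r_{ij} = s_{ij} / (s_i · s_j):
  r[X,X] = 1 (diagonal).
  r[X,Y] = -0.3333 / (1.4142 · 1.291) = -0.3333 / 1.8257 = -0.1826
  r[Y,Y] = 1 (diagonal).

R is symmetric with unit diagonal. Assembling:

R = [[1, -0.1826],
 [-0.1826, 1]]


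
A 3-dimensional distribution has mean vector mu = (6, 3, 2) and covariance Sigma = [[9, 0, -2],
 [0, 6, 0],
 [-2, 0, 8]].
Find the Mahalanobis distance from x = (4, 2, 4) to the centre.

Step 1 — centre the observation: (x - mu) = (-2, -1, 2).

Step 2 — invert Sigma (cofactor / det for 3×3, or solve directly):
  Sigma^{-1} = [[0.1176, 0, 0.0294],
 [0, 0.1667, 0],
 [0.0294, 0, 0.1324]].

Step 3 — form the quadratic (x - mu)^T · Sigma^{-1} · (x - mu):
  Sigma^{-1} · (x - mu) = (-0.1765, -0.1667, 0.2059).
  (x - mu)^T · [Sigma^{-1} · (x - mu)] = (-2)·(-0.1765) + (-1)·(-0.1667) + (2)·(0.2059) = 0.9314.

Step 4 — take square root: d = √(0.9314) ≈ 0.9651.

d(x, mu) = √(0.9314) ≈ 0.9651


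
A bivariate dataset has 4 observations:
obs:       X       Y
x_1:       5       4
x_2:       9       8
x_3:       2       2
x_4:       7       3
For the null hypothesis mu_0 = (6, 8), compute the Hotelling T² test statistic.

Step 1 — sample mean vector:
  mean(X) = (5 + 9 + 2 + 7) / 4 = 23/4 = 5.75
  mean(Y) = (4 + 8 + 2 + 3) / 4 = 17/4 = 4.25
  x̄ = (5.75, 4.25),  deviation x̄ - mu_0 = (5.75, 4.25) - (6, 8) = (-0.25, -3.75).

Step 2 — sample covariance matrix, S[i,j] = (1/(n-1)) · Σ_k (x_{k,i} - mean_i) · (x_{k,j} - mean_j), divisor n-1 = 3:
  S[X,X] = ((-0.75)·(-0.75) + (3.25)·(3.25) + (-3.75)·(-3.75) + (1.25)·(1.25)) / 3 = 26.75/3 = 8.9167
  S[X,Y] = ((-0.75)·(-0.25) + (3.25)·(3.75) + (-3.75)·(-2.25) + (1.25)·(-1.25)) / 3 = 19.25/3 = 6.4167
  S[Y,Y] = ((-0.25)·(-0.25) + (3.75)·(3.75) + (-2.25)·(-2.25) + (-1.25)·(-1.25)) / 3 = 20.75/3 = 6.9167
  S = [[8.9167, 6.4167],
 [6.4167, 6.9167]].

Step 3 — invert S. det(S) = 8.9167·6.9167 - (6.4167)² = 20.5.
  S^{-1} = (1/det) · [[d, -b], [-b, a]] = [[0.3374, -0.313],
 [-0.313, 0.435]].

Step 4 — quadratic form (x̄ - mu_0)^T · S^{-1} · (x̄ - mu_0):
  S^{-1} · (x̄ - mu_0) = (1.0894, -1.5528),
  (x̄ - mu_0)^T · [...] = (-0.25)·(1.0894) + (-3.75)·(-1.5528) = 5.5508.

Step 5 — scale by n: T² = 4 · 5.5508 = 22.2033.

T² ≈ 22.2033


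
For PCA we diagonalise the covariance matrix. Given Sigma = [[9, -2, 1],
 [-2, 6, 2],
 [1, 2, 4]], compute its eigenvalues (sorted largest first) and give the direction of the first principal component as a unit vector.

Step 1 — characteristic polynomial p(λ) = det(λI - Sigma) = λ³ - tr·λ² + c_1·λ - det, where tr = trace, c_1 = sum of the principal 2×2 minors, det = det(Sigma):
  tr = 9 + 6 + 4 = 19,
  c_1 = (9·6 - (-2)²) + (9·4 - (1)²) + (6·4 - (2)²) = 50 + 35 + 20 = 105,
  det = 9·(6·4 - (2)²) - (-2)·((-2)·4 - (2)·(1)) + (1)·((-2)·(2) - 6·(1)) = 9·(20) - (-2)·(-10) + (1)·(-10) = 150.
  So p(λ) = λ³ - 19λ² + 105λ - 150.
Step 2 — look for an integer root (rational root theorem: any rational root is an integer divisor of 150). Testing λ = 10:
  p(10) = 1000 - 1900 + 1050 - 150 = 0  ✓
  Dividing out (λ - 10): p(λ) = (λ - 10)(λ² - 9λ + 15).
Step 3 — remaining eigenvalues from the quadratic λ² - 9λ + 15 = 0:
  Δ = 9² - 4·15 = 81 - 60 = 21,  λ = (9 ± √21)/2 = (9 ± 4.5826)/2 ≈ 6.7913 or 2.2087.
  Sorted: λ_1 = 10,  λ_2 = 6.7913,  λ_3 = 2.2087  (check: sum = 19 = tr ✓).

Step 4 — unit eigenvector for λ_1 = 10: v spans the null space of (Sigma - λ_1 I), whose rows are
  r_1 = (-1, -2, 1),  r_2 = (-2, -4, 2),  r_3 = (1, 2, -6).
  v is orthogonal to every row, so take v ∝ r_1 × r_3 = ((-2)·(-6) - (1)·(2), (1)·(1) - (-1)·(-6), (-1)·(2) - (-2)·(1)) = (10, -5, 0).
  Rescale (divide by 5): u = (2, -1, 0).
  ||u|| = √((2)² + (-1)² + (0)²) = √(5) ≈ 2.2361,  v_1 = u/||u|| ≈ (0.8944, -0.4472, 0) (||v_1|| = 1).

λ_1 = 10,  λ_2 = 6.7913,  λ_3 = 2.2087;  v_1 ≈ (0.8944, -0.4472, 0)


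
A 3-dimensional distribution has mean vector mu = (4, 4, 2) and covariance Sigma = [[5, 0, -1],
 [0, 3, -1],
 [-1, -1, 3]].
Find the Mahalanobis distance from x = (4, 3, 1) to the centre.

Step 1 — centre the observation: (x - mu) = (0, -1, -1).

Step 2 — invert Sigma (cofactor / det for 3×3, or solve directly):
  Sigma^{-1} = [[0.2162, 0.027, 0.0811],
 [0.027, 0.3784, 0.1351],
 [0.0811, 0.1351, 0.4054]].

Step 3 — form the quadratic (x - mu)^T · Sigma^{-1} · (x - mu):
  Sigma^{-1} · (x - mu) = (-0.1081, -0.5135, -0.5405).
  (x - mu)^T · [Sigma^{-1} · (x - mu)] = (0)·(-0.1081) + (-1)·(-0.5135) + (-1)·(-0.5405) = 1.0541.

Step 4 — take square root: d = √(1.0541) ≈ 1.0267.

d(x, mu) = √(1.0541) ≈ 1.0267


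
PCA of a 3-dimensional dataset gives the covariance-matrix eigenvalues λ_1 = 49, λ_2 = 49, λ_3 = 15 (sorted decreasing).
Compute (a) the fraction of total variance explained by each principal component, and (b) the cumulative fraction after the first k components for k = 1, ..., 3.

Step 1 — total variance = trace(Sigma) = Σ λ_i = 49 + 49 + 15 = 113.

Step 2 — fraction explained by component i = λ_i / Σ λ:
  PC1: 49/113 = 0.4336
  PC2: 49/113 = 0.4336
  PC3: 15/113 = 0.1327

Step 3 — cumulative fraction after k components = (λ_1 + ... + λ_k) / Σ λ:
  k = 1: 49/113 = 0.4336
  k = 2: (49 + 49)/113 = 98/113 = 0.8673
  k = 3: (49 + 49 + 15)/113 = 113/113 = 1

Summary (fraction, with percent):

explained: PC1 0.4336 (43.36%), PC2 0.4336 (43.36%), PC3 0.1327 (13.27%);  cumulative: 0.4336, 0.8673, 1
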